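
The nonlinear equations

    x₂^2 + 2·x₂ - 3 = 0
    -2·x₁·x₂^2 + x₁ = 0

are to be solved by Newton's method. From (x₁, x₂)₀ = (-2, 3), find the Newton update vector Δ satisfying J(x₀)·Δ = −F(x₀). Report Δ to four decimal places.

(-0.1176, -1.5000)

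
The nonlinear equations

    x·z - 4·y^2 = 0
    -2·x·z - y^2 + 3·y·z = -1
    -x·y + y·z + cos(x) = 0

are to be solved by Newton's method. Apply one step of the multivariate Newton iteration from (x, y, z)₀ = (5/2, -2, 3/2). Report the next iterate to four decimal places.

(1.3482, -1.0172, 0.8009)

At (5/2, -2, 3/2): F = (-12.2500, -19.5000, 1.198856).
Jacobian J = [[z, -8·y, x], [-2·z, -2·y + 3·z, -2·x + 3·y], [-y - sin(x), -x + z, y]].
At the point, J = [[1.5000, 16.0000, 2.5000], [-3.0000, 8.5000, -11.0000], [1.401528, -1.0000, -2.0000]] (det J = -406.951370).
Solving J·Δ = −F gives Δ = (-1.1518, 0.9828, -0.6991).
Then the next iterate is (x, y, z)₁ = (1.3482, -1.0172, 0.8009).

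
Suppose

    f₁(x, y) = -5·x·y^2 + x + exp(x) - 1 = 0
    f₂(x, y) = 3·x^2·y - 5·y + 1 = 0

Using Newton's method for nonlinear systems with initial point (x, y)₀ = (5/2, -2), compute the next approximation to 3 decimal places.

(1.913, -1.354)

At (5/2, -2): F = (-36.31751, -26.500).
Jacobian J = [[-5·y^2 + exp(x) + 1, -10·x·y], [6·x·y, 3·x^2 - 5]].
At the point, J = [[-6.81751, 50.000], [-30.000, 13.750]] (det J = 1406.25929).
Solving J·Δ = −F gives Δ = (-0.587, 0.646).
Then the next iterate is (x, y)₁ = (1.913, -1.354).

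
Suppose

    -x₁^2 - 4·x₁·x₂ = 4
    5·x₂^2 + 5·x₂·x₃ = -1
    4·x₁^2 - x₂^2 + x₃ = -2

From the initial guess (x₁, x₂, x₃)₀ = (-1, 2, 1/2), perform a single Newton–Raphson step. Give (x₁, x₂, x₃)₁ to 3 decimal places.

(-0.736, 1.646, -1.304)

At (-1, 2, 1/2): F = (3.000, 26.000, 2.500).
Jacobian J = [[-2·x₁ - 4·x₂, -4·x₁, 0], [0, 10·x₂ + 5·x₃, 5·x₂], [8·x₁, -2·x₂, 1]].
At the point, J = [[-6.000, 4.000, 0.000], [0.000, 22.500, 10.000], [-8.000, -4.000, 1.000]] (det J = -695.000).
Solving J·Δ = −F gives Δ = (0.264, -0.354, -1.804).
Then the next iterate is (x₁, x₂, x₃)₁ = (-0.736, 1.646, -1.304).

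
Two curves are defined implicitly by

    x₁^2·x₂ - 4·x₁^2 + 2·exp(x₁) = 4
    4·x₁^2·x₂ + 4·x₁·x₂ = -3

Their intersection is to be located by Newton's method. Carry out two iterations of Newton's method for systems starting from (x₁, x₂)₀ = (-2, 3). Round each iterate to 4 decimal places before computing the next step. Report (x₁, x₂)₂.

(-0.7937, 6.8061)

At (-2, 3): F = (-7.729329, 27.0000).
Jacobian J = [[2·x₁·x₂ - 8·x₁ + 2·exp(x₁), x₁^2], [8·x₁·x₂ + 4·x₂, 4·x₁^2 + 4·x₁]].
At the point, J = [[4.270671, 4.0000], [-36.0000, 8.0000]] (det J = 178.165365).
Solving J·Δ = −F gives Δ = (0.9532, 0.9146).
Then the next iterate is (x₁, x₂)₁ = (-1.0468, 3.9146).
Round to (-1.0468, 3.9146) and repeat: F = (-3.391462, 3.767109), J = [[0.880912, 1.095790], [-17.124026, 0.195961]].
Δ = (0.2531, 2.8915), so (x₁, x₂)₂ = (-0.7937, 6.8061).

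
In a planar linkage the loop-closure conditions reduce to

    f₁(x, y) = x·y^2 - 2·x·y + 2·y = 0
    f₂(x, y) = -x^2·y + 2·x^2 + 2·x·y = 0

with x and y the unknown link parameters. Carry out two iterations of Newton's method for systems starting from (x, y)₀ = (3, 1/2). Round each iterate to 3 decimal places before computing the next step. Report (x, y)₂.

At (3, 1/2): F = (-1.250, 16.500).
Jacobian J = [[y^2 - 2·y, 2·x·y - 2·x + 2], [-2·x·y + 4·x + 2·y, -x^2 + 2·x]].
At the point, J = [[-0.750, -1.000], [10.000, -3.000]] (det J = 12.250).
Solving J·Δ = −F gives Δ = (-1.653, -0.010).
Then the next iterate is (x, y)₁ = (1.347, 0.490).
Round to (1.347, 0.490) and repeat: F = (-0.01665, 4.05982), J = [[-0.73990, 0.62606], [5.04794, 0.87959]].
Δ = (-0.671, -0.766), so (x, y)₂ = (0.676, -0.276).

(0.676, -0.276)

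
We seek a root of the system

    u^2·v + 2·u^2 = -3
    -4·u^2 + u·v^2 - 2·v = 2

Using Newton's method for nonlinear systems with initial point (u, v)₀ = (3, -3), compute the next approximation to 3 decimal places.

At (3, -3): F = (-6.000, -5.000).
Jacobian J = [[2·u·v + 4·u, u^2], [-8·u + v^2, 2·u·v - 2]].
At the point, J = [[-6.000, 9.000], [-15.000, -20.000]] (det J = 255.000).
Solving J·Δ = −F gives Δ = (-0.647, 0.235).
Then the next iterate is (u, v)₁ = (2.353, -2.765).

(2.353, -2.765)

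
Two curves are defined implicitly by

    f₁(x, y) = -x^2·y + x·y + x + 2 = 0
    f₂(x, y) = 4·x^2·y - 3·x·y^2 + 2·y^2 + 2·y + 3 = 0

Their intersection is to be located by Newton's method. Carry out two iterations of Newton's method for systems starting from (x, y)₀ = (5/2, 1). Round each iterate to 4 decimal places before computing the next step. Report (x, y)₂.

At (5/2, 1): F = (0.7500, 24.5000).
Jacobian J = [[-2·x·y + y + 1, -x^2 + x], [8·x·y - 3·y^2, 4·x^2 - 6·x·y + 4·y + 2]].
At the point, J = [[-3.0000, -3.7500], [17.0000, 16.0000]] (det J = 15.7500).
Solving J·Δ = −F gives Δ = (-6.5952, 5.4762).
Then the next iterate is (x, y)₁ = (-4.0952, 6.4762).
Round to (-4.0952, 6.4762) and repeat: F = (-137.226702, 1049.547799), J = [[60.518868, -20.865863], [-337.994173, 254.115458]].
Δ = (1.5579, -2.0580), so (x, y)₂ = (-2.5373, 4.4182).

(-2.5373, 4.4182)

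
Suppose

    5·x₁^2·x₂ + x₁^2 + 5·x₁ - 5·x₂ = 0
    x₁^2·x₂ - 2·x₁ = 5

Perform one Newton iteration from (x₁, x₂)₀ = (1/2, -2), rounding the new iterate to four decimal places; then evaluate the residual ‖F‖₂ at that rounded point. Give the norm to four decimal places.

6.5660

At (1/2, -2): F = (10.2500, -6.5000).
Jacobian J = [[10·x₁·x₂ + 2·x₁ + 5, 5·x₁^2 - 5], [2·x₁·x₂ - 2, x₁^2]].
At the point, J = [[-4.0000, -3.7500], [-4.0000, 0.2500]] (det J = -16.0000).
Solving J·Δ = −F gives Δ = (-1.3633, 4.1875).
Then the next iterate is (x₁, x₂)₁ = (-0.8633, 2.1875).
Re-evaluating at (-0.8633, 2.1875): F = (-6.357138, -1.643085), so ‖F‖₂ = 6.5660.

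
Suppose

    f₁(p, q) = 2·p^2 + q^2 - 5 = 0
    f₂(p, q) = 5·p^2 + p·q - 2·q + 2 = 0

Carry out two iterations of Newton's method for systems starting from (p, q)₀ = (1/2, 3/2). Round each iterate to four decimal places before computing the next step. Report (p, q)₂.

At (1/2, 3/2): F = (-2.2500, 1.0000).
Jacobian J = [[4·p, 2·q], [10·p + q, p - 2]].
At the point, J = [[2.0000, 3.0000], [6.5000, -1.5000]] (det J = -22.5000).
Solving J·Δ = −F gives Δ = (0.0167, 0.7389).
Then the next iterate is (p, q)₁ = (0.5167, 2.2389).
Round to (0.5167, 2.2389) and repeat: F = (0.546631, 0.013934), J = [[2.0668, 4.4778], [7.4059, -1.4833]].
Δ = (-0.0241, -0.1110), so (p, q)₂ = (0.4926, 2.1279).

(0.4926, 2.1279)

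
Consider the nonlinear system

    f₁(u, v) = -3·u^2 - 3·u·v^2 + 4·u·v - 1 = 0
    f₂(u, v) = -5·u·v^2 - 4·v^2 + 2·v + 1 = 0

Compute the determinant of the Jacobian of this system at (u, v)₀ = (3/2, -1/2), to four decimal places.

-145.5000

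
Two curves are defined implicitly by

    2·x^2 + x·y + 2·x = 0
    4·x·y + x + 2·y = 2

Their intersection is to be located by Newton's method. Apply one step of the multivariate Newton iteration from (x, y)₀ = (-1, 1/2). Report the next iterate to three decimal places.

At (-1, 1/2): F = (-0.500, -4.000).
Jacobian J = [[4·x + y + 2, x], [4·y + 1, 4·x + 2]].
At the point, J = [[-1.500, -1.000], [3.000, -2.000]] (det J = 6.000).
Solving J·Δ = −F gives Δ = (0.500, -1.250).
Then the next iterate is (x, y)₁ = (-0.500, -0.750).

(-0.500, -0.750)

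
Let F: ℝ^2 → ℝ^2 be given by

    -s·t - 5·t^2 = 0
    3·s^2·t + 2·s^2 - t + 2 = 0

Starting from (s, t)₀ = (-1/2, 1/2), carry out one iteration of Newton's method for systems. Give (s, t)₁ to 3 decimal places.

(0.200, 0.200)

At (-1/2, 1/2): F = (-1.000, 2.375).
Jacobian J = [[-t, -s - 10·t], [6·s·t + 4·s, 3·s^2 - 1]].
At the point, J = [[-0.500, -4.500], [-3.500, -0.250]] (det J = -15.625).
Solving J·Δ = −F gives Δ = (0.700, -0.300).
Then the next iterate is (s, t)₁ = (0.200, 0.200).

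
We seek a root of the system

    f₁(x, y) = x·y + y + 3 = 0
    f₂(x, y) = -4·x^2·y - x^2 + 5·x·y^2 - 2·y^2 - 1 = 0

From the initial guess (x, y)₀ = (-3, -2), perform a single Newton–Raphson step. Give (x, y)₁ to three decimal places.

At (-3, -2): F = (7.000, -6.000).
Jacobian J = [[y, x + 1], [-8·x·y - 2·x + 5·y^2, -4·x^2 + 10·x·y - 4·y]].
At the point, J = [[-2.000, -2.000], [-22.000, 32.000]] (det J = -108.000).
Solving J·Δ = −F gives Δ = (1.963, 1.537).
Then the next iterate is (x, y)₁ = (-1.037, -0.463).

(-1.037, -0.463)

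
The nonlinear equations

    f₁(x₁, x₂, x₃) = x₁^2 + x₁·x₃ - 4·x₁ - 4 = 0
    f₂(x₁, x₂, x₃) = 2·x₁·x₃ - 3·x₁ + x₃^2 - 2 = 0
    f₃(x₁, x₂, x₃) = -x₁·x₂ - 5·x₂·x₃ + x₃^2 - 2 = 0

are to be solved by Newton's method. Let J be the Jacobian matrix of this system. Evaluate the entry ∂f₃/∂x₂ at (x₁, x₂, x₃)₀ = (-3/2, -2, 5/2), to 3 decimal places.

∂f₃/∂x₂ = -x₁ - 5·x₃.
At (-3/2, -2, 5/2) this is -11.000.

-11.000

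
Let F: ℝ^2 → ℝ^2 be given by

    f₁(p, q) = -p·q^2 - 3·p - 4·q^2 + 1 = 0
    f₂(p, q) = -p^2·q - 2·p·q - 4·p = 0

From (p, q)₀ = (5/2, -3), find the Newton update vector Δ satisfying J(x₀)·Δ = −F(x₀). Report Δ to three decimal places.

At (5/2, -3): F = (-65.000, 23.750).
Jacobian J = [[-q^2 - 3, -2·p·q - 8·q], [-2·p·q - 2·q - 4, -p^2 - 2·p]].
At the point, J = [[-12.000, 39.000], [17.000, -11.250]] (det J = -528.000).
Solving J·Δ = −F gives Δ = (-0.369, 1.553).

(-0.369, 1.553)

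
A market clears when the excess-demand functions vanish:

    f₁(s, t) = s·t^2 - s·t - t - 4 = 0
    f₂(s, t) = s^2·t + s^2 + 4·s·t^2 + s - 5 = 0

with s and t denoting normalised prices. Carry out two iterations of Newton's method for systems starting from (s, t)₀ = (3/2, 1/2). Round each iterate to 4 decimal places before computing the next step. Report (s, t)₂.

(6.4858, -4.3383)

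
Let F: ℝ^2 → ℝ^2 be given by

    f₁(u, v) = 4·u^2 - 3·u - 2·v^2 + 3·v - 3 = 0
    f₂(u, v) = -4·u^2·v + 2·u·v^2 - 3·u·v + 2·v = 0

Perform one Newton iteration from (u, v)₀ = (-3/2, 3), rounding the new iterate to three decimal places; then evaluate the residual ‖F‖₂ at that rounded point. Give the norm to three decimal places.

At (-3/2, 3): F = (1.500, -34.500).
Jacobian J = [[8·u - 3, -4·v + 3], [-8·u·v + 2·v^2 - 3·v, -4·u^2 + 4·u·v - 3·u + 2]].
At the point, J = [[-15.000, -9.000], [45.000, -20.500]] (det J = 712.500).
Solving J·Δ = −F gives Δ = (0.479, -0.632).
Then the next iterate is (u, v)₁ = (-1.021, 2.368).
Re-evaluating at (-1.021, 2.368): F = (0.12192, -9.33518), so ‖F‖₂ = 9.336.

9.336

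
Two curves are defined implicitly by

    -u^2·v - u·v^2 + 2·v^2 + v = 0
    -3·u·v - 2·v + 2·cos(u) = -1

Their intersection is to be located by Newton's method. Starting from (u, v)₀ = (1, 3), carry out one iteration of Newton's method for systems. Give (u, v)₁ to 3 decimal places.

(0.766, 0.916)

At (1, 3): F = (9.000, -12.91940).
Jacobian J = [[-2·u·v - v^2, -u^2 - 2·u·v + 4·v + 1], [-3·v - 2·sin(u), -3·u - 2]].
At the point, J = [[-15.000, 6.000], [-10.68294, -5.000]] (det J = 139.09765).
Solving J·Δ = −F gives Δ = (-0.234, -2.084).
Then the next iterate is (u, v)₁ = (0.766, 0.916).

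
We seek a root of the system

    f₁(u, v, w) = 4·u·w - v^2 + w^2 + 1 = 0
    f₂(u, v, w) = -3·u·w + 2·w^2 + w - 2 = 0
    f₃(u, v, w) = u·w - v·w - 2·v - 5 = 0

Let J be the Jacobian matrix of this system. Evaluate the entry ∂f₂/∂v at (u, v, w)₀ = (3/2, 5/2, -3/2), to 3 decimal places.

0.000

∂f₂/∂v = 0.
At (3/2, 5/2, -3/2) this is 0.000.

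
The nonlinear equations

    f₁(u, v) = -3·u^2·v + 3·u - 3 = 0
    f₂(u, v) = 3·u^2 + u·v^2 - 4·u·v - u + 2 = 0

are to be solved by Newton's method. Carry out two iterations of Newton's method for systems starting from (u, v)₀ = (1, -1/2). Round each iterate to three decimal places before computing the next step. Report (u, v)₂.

At (1, -1/2): F = (1.500, 6.250).
Jacobian J = [[-6·u·v + 3, -3·u^2], [6·u + v^2 - 4·v - 1, 2·u·v - 4·u]].
At the point, J = [[6.000, -3.000], [7.250, -5.000]] (det J = -8.250).
Solving J·Δ = −F gives Δ = (1.364, 3.227).
Then the next iterate is (u, v)₁ = (2.364, 2.727).
Round to (2.364, 2.727) and repeat: F = (-41.62749, 8.19493), J = [[-35.67977, -16.76549], [9.71253, 3.43726]].
Δ = (0.142, -2.784), so (u, v)₂ = (2.506, -0.057).

(2.506, -0.057)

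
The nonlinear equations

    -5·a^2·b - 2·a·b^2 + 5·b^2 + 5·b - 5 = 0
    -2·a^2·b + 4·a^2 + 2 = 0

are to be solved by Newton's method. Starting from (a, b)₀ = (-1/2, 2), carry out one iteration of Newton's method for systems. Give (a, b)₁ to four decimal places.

(-69.2500, 6.0000)

At (-1/2, 2): F = (26.5000, 2.0000).
Jacobian J = [[-10·a·b - 2·b^2, -5·a^2 - 4·a·b + 10·b + 5], [-4·a·b + 8·a, -2·a^2]].
At the point, J = [[2.0000, 27.7500], [0.0000, -0.5000]] (det J = -1.0000).
Solving J·Δ = −F gives Δ = (-68.7500, 4.0000).
Then the next iterate is (a, b)₁ = (-69.2500, 6.0000).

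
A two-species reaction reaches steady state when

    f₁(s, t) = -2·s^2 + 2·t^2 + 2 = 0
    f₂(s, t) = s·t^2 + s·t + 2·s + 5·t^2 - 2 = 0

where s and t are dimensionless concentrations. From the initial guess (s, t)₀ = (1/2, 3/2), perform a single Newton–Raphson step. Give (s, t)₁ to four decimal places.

(0.9270, 0.6423)

At (1/2, 3/2): F = (6.0000, 12.1250).
Jacobian J = [[-4·s, 4·t], [t^2 + t + 2, 2·s·t + s + 10·t]].
At the point, J = [[-2.0000, 6.0000], [5.7500, 17.0000]] (det J = -68.5000).
Solving J·Δ = −F gives Δ = (0.4270, -0.8577).
Then the next iterate is (s, t)₁ = (0.9270, 0.6423).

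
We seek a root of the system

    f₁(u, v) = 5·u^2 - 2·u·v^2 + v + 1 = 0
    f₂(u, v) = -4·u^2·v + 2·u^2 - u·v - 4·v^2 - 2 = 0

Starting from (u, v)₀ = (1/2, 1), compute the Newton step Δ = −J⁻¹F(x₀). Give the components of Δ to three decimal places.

(-0.901, -0.452)

At (1/2, 1): F = (2.250, -7.000).
Jacobian J = [[10·u - 2·v^2, -4·u·v + 1], [-8·u·v + 4·u - v, -4·u^2 - u - 8·v]].
At the point, J = [[3.000, -1.000], [-3.000, -9.500]] (det J = -31.500).
Solving J·Δ = −F gives Δ = (-0.901, -0.452).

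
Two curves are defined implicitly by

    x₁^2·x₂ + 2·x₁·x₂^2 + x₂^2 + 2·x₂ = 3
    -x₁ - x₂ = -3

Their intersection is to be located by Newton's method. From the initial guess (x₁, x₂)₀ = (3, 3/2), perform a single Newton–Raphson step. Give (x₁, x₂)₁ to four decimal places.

At (3, 3/2): F = (29.2500, -1.5000).
Jacobian J = [[2·x₁·x₂ + 2·x₂^2, x₁^2 + 4·x₁·x₂ + 2·x₂ + 2], [-1, -1]].
At the point, J = [[13.5000, 32.0000], [-1.0000, -1.0000]] (det J = 18.5000).
Solving J·Δ = −F gives Δ = (-1.0135, -0.4865).
Then the next iterate is (x₁, x₂)₁ = (1.9865, 1.0135).

(1.9865, 1.0135)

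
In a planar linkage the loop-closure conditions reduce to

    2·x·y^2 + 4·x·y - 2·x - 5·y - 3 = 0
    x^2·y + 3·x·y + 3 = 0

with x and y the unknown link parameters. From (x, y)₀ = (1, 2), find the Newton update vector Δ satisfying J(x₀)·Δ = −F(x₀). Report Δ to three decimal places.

(-5.214, 10.286)

At (1, 2): F = (1.000, 11.000).
Jacobian J = [[2·y^2 + 4·y - 2, 4·x·y + 4·x - 5], [2·x·y + 3·y, x^2 + 3·x]].
At the point, J = [[14.000, 7.000], [10.000, 4.000]] (det J = -14.000).
Solving J·Δ = −F gives Δ = (-5.214, 10.286).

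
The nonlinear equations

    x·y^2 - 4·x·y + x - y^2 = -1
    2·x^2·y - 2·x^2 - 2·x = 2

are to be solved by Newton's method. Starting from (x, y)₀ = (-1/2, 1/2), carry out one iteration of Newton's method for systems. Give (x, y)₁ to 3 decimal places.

At (-1/2, 1/2): F = (1.125, -1.250).
Jacobian J = [[y^2 - 4·y + 1, 2·x·y - 4·x - 2·y], [4·x·y - 4·x - 2, 2·x^2]].
At the point, J = [[-0.750, 0.500], [-1.000, 0.500]] (det J = 0.125).
Solving J·Δ = −F gives Δ = (-9.500, -16.500).
Then the next iterate is (x, y)₁ = (-10.000, -16.000).

(-10.000, -16.000)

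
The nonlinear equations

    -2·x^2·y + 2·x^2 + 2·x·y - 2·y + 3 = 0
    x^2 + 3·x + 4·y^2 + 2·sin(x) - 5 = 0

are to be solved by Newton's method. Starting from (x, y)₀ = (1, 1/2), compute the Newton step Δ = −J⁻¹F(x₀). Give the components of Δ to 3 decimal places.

At (1, 1/2): F = (4.000, 1.68294).
Jacobian J = [[-4·x·y + 4·x + 2·y, -2·x^2 + 2·x - 2], [2·x + 2·cos(x) + 3, 8·y]].
At the point, J = [[3.000, -2.000], [6.08060, 4.000]] (det J = 24.16121).
Solving J·Δ = −F gives Δ = (-0.802, 0.798).

(-0.802, 0.798)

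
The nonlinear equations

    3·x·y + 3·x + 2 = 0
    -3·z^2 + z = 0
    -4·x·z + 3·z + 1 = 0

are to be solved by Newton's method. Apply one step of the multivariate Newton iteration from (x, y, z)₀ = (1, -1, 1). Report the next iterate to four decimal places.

(1.1000, -1.6667, 0.6000)

At (1, -1, 1): F = (2.0000, -2.0000, 0.0000).
Jacobian J = [[3·y + 3, 3·x, 0], [0, 0, -6·z + 1], [-4·z, 0, -4·x + 3]].
At the point, J = [[0.0000, 3.0000, 0.0000], [0.0000, 0.0000, -5.0000], [-4.0000, 0.0000, -1.0000]] (det J = 60.0000).
Solving J·Δ = −F gives Δ = (0.1000, -0.6667, -0.4000).
Then the next iterate is (x, y, z)₁ = (1.1000, -1.6667, 0.6000).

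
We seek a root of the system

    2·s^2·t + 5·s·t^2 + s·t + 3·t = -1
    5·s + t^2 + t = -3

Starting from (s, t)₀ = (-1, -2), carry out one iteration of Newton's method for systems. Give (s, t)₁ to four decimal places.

At (-1, -2): F = (-27.0000, 0.0000).
Jacobian J = [[4·s·t + 5·t^2 + t, 2·s^2 + 10·s·t + s + 3], [5, 2·t + 1]].
At the point, J = [[26.0000, 24.0000], [5.0000, -3.0000]] (det J = -198.0000).
Solving J·Δ = −F gives Δ = (0.4091, 0.6818).
Then the next iterate is (s, t)₁ = (-0.5909, -1.3182).

(-0.5909, -1.3182)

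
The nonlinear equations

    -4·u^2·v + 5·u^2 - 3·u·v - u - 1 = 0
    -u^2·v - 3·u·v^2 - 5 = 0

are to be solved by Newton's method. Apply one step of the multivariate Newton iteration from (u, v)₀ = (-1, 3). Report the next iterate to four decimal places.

(-2.1277, 0.4894)

At (-1, 3): F = (2.0000, 19.0000).
Jacobian J = [[-8·u·v + 10·u - 3·v - 1, -4·u^2 - 3·u], [-2·u·v - 3·v^2, -u^2 - 6·u·v]].
At the point, J = [[4.0000, -1.0000], [-21.0000, 17.0000]] (det J = 47.0000).
Solving J·Δ = −F gives Δ = (-1.1277, -2.5106).
Then the next iterate is (u, v)₁ = (-2.1277, 0.4894).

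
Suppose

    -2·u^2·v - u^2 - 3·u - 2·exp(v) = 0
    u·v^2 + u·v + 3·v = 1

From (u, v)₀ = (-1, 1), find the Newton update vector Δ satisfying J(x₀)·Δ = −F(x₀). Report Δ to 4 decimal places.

At (-1, 1): F = (-5.436564, 0.0000).
Jacobian J = [[-4·u·v - 2·u - 3, -2·u^2 - 2·exp(v)], [v^2 + v, 2·u·v + u + 3]].
At the point, J = [[3.0000, -7.436564], [2.0000, 0.0000]] (det J = 14.873127).
Solving J·Δ = −F gives Δ = (0.0000, -0.7311).

(0.0000, -0.7311)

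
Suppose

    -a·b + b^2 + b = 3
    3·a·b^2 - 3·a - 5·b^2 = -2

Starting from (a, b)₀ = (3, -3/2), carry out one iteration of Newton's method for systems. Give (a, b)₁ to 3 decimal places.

At (3, -3/2): F = (2.250, 2.000).
Jacobian J = [[-b, -a + 2·b + 1], [3·b^2 - 3, 6·a·b - 10·b]].
At the point, J = [[1.500, -5.000], [3.750, -12.000]] (det J = 0.750).
Solving J·Δ = −F gives Δ = (22.667, 7.250).
Then the next iterate is (a, b)₁ = (25.667, 5.750).

(25.667, 5.750)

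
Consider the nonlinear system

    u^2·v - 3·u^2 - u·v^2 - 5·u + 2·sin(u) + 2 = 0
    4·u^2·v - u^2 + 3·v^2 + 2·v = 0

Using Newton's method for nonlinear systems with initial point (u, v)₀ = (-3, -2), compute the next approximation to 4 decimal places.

(-2.0216, -1.2244)

At (-3, -2): F = (-16.282240, -73.0000).
Jacobian J = [[2·u·v - 6·u - v^2 + 2·cos(u) - 5, u^2 - 2·u·v], [8·u·v - 2·u, 4·u^2 + 6·v + 2]].
At the point, J = [[19.020015, -3.0000], [54.0000, 26.0000]] (det J = 656.520390).
Solving J·Δ = −F gives Δ = (0.9784, 0.7756).
Then the next iterate is (u, v)₁ = (-2.0216, -1.2244).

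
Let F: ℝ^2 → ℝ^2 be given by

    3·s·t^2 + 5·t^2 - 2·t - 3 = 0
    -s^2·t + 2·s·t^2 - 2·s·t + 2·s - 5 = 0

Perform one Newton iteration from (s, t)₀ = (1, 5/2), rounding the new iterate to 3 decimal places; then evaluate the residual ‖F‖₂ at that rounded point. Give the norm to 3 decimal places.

110.522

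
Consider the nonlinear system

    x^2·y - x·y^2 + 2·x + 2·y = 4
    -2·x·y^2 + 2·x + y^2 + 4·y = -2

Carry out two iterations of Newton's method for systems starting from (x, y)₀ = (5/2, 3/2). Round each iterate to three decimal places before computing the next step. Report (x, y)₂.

At (5/2, 3/2): F = (7.750, 4.000).
Jacobian J = [[2·x·y - y^2 + 2, x^2 - 2·x·y + 2], [-2·y^2 + 2, -4·x·y + 2·y + 4]].
At the point, J = [[7.250, 0.750], [-2.500, -8.000]] (det J = -56.125).
Solving J·Δ = −F gives Δ = (-1.158, 0.862).
Then the next iterate is (x, y)₁ = (1.342, 2.362).
Round to (1.342, 2.362) and repeat: F = (0.17480, 4.73689), J = [[2.76056, -2.53864], [-9.15809, -3.95522]].
Δ = (0.332, 0.430), so (x, y)₂ = (1.674, 2.792).

(1.674, 2.792)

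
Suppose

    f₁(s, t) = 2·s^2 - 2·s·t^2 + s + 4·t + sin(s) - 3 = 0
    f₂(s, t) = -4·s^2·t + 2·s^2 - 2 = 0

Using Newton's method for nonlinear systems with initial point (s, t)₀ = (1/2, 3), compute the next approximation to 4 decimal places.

(-1.2829, 16.3295)

At (1/2, 3): F = (1.479426, -4.5000).
Jacobian J = [[4·s - 2·t^2 + cos(s) + 1, -4·s·t + 4], [-8·s·t + 4·s, -4·s^2]].
At the point, J = [[-14.122417, -2.0000], [-10.0000, -1.0000]] (det J = -5.877583).
Solving J·Δ = −F gives Δ = (-1.7829, 13.3295).
Then the next iterate is (s, t)₁ = (-1.2829, 16.3295).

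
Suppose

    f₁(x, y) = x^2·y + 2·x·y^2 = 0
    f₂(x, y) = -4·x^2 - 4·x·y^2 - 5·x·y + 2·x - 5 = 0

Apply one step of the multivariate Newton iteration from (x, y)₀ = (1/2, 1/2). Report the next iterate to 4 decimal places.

(-2.3421, 2.4737)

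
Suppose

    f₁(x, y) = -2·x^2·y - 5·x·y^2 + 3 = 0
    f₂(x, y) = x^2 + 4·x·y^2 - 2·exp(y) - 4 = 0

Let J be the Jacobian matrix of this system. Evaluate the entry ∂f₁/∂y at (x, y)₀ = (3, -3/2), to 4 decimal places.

∂f₁/∂y = -2·x^2 - 10·x·y.
At (3, -3/2) this is 27.0000.

27.0000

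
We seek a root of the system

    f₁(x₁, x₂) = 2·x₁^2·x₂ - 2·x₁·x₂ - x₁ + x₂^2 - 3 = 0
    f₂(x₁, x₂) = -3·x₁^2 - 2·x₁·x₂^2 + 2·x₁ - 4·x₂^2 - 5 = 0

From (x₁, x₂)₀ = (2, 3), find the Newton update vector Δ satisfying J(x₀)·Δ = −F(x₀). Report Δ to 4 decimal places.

At (2, 3): F = (16.0000, -85.0000).
Jacobian J = [[4·x₁·x₂ - 2·x₂ - 1, 2·x₁^2 - 2·x₁ + 2·x₂], [-6·x₁ - 2·x₂^2 + 2, -4·x₁·x₂ - 8·x₂]].
At the point, J = [[17.0000, 10.0000], [-28.0000, -48.0000]] (det J = -536.0000).
Solving J·Δ = −F gives Δ = (0.1530, -1.8601).

(0.1530, -1.8601)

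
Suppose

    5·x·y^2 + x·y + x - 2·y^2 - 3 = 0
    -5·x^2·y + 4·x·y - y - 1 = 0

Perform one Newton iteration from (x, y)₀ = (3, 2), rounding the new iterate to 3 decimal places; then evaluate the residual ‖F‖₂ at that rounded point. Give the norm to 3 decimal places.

26.649

At (3, 2): F = (58.000, -69.000).
Jacobian J = [[5·y^2 + y + 1, 10·x·y + x - 4·y], [-10·x·y + 4·y, -5·x^2 + 4·x - 1]].
At the point, J = [[23.000, 55.000], [-52.000, -34.000]] (det J = 2078.000).
Solving J·Δ = −F gives Δ = (-0.877, -0.688).
Then the next iterate is (x, y)₁ = (2.123, 1.312).
Re-evaluating at (2.123, 1.312): F = (16.73775, -20.73726), so ‖F‖₂ = 26.649.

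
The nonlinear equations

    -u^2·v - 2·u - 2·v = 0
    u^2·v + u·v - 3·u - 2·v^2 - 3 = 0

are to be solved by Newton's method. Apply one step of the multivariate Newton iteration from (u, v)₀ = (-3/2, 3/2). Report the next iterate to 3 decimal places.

At (-3/2, 3/2): F = (-3.375, -1.875).
Jacobian J = [[-2·u·v - 2, -u^2 - 2], [2·u·v + v - 3, u^2 + u - 4·v]].
At the point, J = [[2.500, -4.250], [-6.000, -5.250]] (det J = -38.625).
Solving J·Δ = −F gives Δ = (0.252, -0.646).
Then the next iterate is (u, v)₁ = (-1.248, 0.854).

(-1.248, 0.854)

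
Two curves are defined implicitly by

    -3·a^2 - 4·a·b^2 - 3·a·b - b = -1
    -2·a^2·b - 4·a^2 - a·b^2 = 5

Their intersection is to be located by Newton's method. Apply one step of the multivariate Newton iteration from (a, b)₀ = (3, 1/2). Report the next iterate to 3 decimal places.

(1.287, 0.551)

At (3, 1/2): F = (-34.000, -50.750).
Jacobian J = [[-6·a - 4·b^2 - 3·b, -8·a·b - 3·a - 1], [-4·a·b - 8·a - b^2, -2·a^2 - 2·a·b]].
At the point, J = [[-20.500, -22.000], [-30.250, -21.000]] (det J = -235.000).
Solving J·Δ = −F gives Δ = (-1.713, 0.051).
Then the next iterate is (a, b)₁ = (1.287, 0.551).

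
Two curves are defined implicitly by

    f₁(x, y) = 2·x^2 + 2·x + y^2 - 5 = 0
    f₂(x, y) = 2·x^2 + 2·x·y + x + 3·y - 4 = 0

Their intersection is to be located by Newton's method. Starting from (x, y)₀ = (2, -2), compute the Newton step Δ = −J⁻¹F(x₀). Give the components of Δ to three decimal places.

At (2, -2): F = (11.000, -8.000).
Jacobian J = [[4·x + 2, 2·y], [4·x + 2·y + 1, 2·x + 3]].
At the point, J = [[10.000, -4.000], [5.000, 7.000]] (det J = 90.000).
Solving J·Δ = −F gives Δ = (-0.500, 1.500).

(-0.500, 1.500)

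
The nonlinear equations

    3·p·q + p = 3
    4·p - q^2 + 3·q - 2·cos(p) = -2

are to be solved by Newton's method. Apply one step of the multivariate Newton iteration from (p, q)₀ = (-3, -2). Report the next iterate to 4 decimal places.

(-53.7610, 27.5339)

At (-3, -2): F = (12.0000, -18.020015).
Jacobian J = [[3·q + 1, 3·p], [2·sin(p) + 4, -2·q + 3]].
At the point, J = [[-5.0000, -9.0000], [3.717760, 7.0000]] (det J = -1.540160).
Solving J·Δ = −F gives Δ = (-50.7610, 29.5339).
Then the next iterate is (p, q)₁ = (-53.7610, 27.5339).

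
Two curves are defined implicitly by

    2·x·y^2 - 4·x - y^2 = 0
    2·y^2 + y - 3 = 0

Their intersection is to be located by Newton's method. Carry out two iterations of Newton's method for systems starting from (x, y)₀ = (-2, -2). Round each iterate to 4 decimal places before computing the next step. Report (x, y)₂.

(1.8665, -1.5019)

At (-2, -2): F = (-12.0000, 3.0000).
Jacobian J = [[2·y^2 - 4, 4·x·y - 2·y], [0, 4·y + 1]].
At the point, J = [[4.0000, 20.0000], [0.0000, -7.0000]] (det J = -28.0000).
Solving J·Δ = −F gives Δ = (0.8571, 0.4286).
Then the next iterate is (x, y)₁ = (-1.1429, -1.5714).
Round to (-1.1429, -1.5714) and repeat: F = (-3.542019, 0.367196), J = [[0.938596, 10.326612], [0.0000, -5.2856]].
Δ = (3.0094, 0.0695), so (x, y)₂ = (1.8665, -1.5019).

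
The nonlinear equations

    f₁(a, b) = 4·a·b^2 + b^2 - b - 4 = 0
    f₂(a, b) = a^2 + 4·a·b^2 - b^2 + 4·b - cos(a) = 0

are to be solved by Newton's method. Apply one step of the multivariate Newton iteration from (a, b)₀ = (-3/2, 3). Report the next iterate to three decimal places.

(-0.270, 2.752)

At (-3/2, 3): F = (-52.000, -48.82074).
Jacobian J = [[4·b^2, 8·a·b + 2·b - 1], [2·a + 4·b^2 + sin(a), 8·a·b - 2·b + 4]].
At the point, J = [[36.000, -31.000], [32.00251, -38.000]] (det J = -375.92234).
Solving J·Δ = −F gives Δ = (1.230, -0.248).
Then the next iterate is (a, b)₁ = (-0.270, 2.752).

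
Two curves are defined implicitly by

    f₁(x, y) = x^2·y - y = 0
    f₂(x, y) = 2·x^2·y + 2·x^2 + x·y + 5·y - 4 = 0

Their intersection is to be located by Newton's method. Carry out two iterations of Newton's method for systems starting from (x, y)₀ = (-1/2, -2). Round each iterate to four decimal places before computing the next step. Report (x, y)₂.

At (-1/2, -2): F = (1.5000, -13.5000).
Jacobian J = [[2·x·y, x^2 - 1], [4·x·y + 4·x + y, 2·x^2 + x + 5]].
At the point, J = [[2.0000, -0.7500], [0.0000, 5.0000]] (det J = 10.0000).
Solving J·Δ = −F gives Δ = (0.2625, 2.7000).
Then the next iterate is (x, y)₁ = (-0.2375, 0.7000).
Round to (-0.2375, 0.7000) and repeat: F = (-0.660516, -0.474469), J = [[-0.3325, -0.943594], [-0.9150, 4.875313]].
Δ = (-1.4764, -0.1798), so (x, y)₂ = (-1.7139, 0.5202).

(-1.7139, 0.5202)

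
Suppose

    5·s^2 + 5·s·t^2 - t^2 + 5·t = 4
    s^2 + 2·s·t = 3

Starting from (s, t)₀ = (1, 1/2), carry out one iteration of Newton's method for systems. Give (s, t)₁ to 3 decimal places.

(5.000, -5.000)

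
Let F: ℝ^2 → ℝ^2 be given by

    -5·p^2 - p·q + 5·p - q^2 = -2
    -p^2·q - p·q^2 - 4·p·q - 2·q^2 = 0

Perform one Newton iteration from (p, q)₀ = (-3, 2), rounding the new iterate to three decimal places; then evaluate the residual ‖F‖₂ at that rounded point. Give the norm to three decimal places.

13.470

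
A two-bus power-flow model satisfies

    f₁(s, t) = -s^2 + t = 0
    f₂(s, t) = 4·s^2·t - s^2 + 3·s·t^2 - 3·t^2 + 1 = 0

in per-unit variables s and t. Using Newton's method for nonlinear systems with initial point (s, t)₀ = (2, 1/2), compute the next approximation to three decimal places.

At (2, 1/2): F = (-3.500, 5.750).
Jacobian J = [[-2·s, 1], [8·s·t - 2·s + 3·t^2, 4·s^2 + 6·s·t - 6·t]].
At the point, J = [[-4.000, 1.000], [4.750, 19.000]] (det J = -80.750).
Solving J·Δ = −F gives Δ = (-0.895, -0.079).
Then the next iterate is (s, t)₁ = (1.105, 0.421).

(1.105, 0.421)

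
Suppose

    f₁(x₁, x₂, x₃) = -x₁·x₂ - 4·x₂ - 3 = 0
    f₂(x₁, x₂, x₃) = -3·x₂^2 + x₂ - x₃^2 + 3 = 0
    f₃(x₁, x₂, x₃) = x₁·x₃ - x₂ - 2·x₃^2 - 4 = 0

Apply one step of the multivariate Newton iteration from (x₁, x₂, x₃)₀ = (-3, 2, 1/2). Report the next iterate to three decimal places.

At (-3, 2, 1/2): F = (-5.000, -7.250, -8.000).
Jacobian J = [[-x₂, -x₁ - 4, 0], [0, -6·x₂ + 1, -2·x₃], [x₃, -1, x₁ - 4·x₃]].
At the point, J = [[-2.000, -1.000, 0.000], [0.000, -11.000, -1.000], [0.500, -1.000, -5.000]] (det J = -107.500).
Solving J·Δ = −F gives Δ = (-2.249, -0.502, -1.724).
Then the next iterate is (x₁, x₂, x₃)₁ = (-5.249, 1.498, -1.224).

(-5.249, 1.498, -1.224)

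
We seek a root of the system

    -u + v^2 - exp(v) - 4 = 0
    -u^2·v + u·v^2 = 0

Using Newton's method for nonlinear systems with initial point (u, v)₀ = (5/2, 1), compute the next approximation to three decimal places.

At (5/2, 1): F = (-8.21828, -3.750).
Jacobian J = [[-1, 2·v - exp(v)], [-2·u·v + v^2, -u^2 + 2·u·v]].
At the point, J = [[-1.000, -0.71828], [-4.000, -1.250]] (det J = -1.62313).
Solving J·Δ = −F gives Δ = (4.670, -17.943).
Then the next iterate is (u, v)₁ = (7.170, -16.943).

(7.170, -16.943)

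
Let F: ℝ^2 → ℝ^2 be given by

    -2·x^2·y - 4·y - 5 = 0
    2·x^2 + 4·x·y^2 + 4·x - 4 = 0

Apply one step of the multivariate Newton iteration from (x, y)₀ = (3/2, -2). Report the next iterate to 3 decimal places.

At (3/2, -2): F = (12.000, 30.500).
Jacobian J = [[-4·x·y, -2·x^2 - 4], [4·x + 4·y^2 + 4, 8·x·y]].
At the point, J = [[12.000, -8.500], [26.000, -24.000]] (det J = -67.000).
Solving J·Δ = −F gives Δ = (-0.429, 0.806).
Then the next iterate is (x, y)₁ = (1.071, -1.194).

(1.071, -1.194)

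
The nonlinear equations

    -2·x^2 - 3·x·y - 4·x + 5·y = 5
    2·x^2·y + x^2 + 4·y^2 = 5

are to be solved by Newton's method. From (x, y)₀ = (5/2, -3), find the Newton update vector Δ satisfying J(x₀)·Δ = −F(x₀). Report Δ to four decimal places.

At (5/2, -3): F = (-20.0000, -0.2500).
Jacobian J = [[-4·x - 3·y - 4, -3·x + 5], [4·x·y + 2·x, 2·x^2 + 8·y]].
At the point, J = [[-5.0000, -2.5000], [-25.0000, -11.5000]] (det J = -5.0000).
Solving J·Δ = −F gives Δ = (45.8750, -99.7500).

(45.8750, -99.7500)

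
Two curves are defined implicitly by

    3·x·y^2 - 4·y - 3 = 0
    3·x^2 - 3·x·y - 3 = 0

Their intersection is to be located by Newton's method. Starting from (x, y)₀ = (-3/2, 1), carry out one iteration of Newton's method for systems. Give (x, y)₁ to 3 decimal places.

At (-3/2, 1): F = (-11.500, 8.250).
Jacobian J = [[3·y^2, 6·x·y - 4], [6·x - 3·y, -3·x]].
At the point, J = [[3.000, -13.000], [-12.000, 4.500]] (det J = -142.500).
Solving J·Δ = −F gives Δ = (0.389, -0.795).
Then the next iterate is (x, y)₁ = (-1.111, 0.205).

(-1.111, 0.205)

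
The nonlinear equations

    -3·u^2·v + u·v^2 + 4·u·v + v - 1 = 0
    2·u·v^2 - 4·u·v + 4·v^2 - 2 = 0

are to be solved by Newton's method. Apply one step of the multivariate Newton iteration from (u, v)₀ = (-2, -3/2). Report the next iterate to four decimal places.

At (-2, -3/2): F = (23.0000, -14.0000).
Jacobian J = [[-6·u·v + v^2 + 4·v, -3·u^2 + 2·u·v + 4·u + 1], [2·v^2 - 4·v, 4·u·v - 4·u + 8·v]].
At the point, J = [[-21.7500, -13.0000], [10.5000, 8.0000]] (det J = -37.5000).
Solving J·Δ = −F gives Δ = (0.0533, 1.6800).
Then the next iterate is (u, v)₁ = (-1.9467, 0.1800).

(-1.9467, 0.1800)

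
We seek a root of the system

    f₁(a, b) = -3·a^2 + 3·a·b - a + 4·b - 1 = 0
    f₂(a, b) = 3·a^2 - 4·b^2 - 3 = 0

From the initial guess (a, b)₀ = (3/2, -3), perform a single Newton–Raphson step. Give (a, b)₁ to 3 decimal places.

(0.449, -1.262)

At (3/2, -3): F = (-34.750, -32.250).
Jacobian J = [[-6·a + 3·b - 1, 3·a + 4], [6·a, -8·b]].
At the point, J = [[-19.000, 8.500], [9.000, 24.000]] (det J = -532.500).
Solving J·Δ = −F gives Δ = (-1.051, 1.738).
Then the next iterate is (a, b)₁ = (0.449, -1.262).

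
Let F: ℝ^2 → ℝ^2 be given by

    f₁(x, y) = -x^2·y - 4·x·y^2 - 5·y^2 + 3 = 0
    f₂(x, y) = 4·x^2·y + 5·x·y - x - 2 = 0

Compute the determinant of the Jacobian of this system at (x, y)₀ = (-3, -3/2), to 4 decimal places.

447.0000

J = [[-2·x·y - 4·y^2, -x^2 - 8·x·y - 10·y], [8·x·y + 5·y - 1, 4·x^2 + 5·x]].
At the point, J = [[-18.0000, -30.0000], [27.5000, 21.0000]].
det J = 447.0000.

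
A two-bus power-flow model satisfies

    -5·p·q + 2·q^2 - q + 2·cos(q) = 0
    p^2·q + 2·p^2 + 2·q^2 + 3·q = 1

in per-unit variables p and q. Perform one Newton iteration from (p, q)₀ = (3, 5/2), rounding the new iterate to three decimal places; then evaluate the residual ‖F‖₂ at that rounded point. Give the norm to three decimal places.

28.067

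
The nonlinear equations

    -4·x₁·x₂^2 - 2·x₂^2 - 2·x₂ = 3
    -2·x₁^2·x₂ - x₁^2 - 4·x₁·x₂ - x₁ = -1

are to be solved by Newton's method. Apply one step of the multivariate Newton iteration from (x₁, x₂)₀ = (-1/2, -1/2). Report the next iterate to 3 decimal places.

(3.500, -3.500)

At (-1/2, -1/2): F = (-2.000, 0.500).
Jacobian J = [[-4·x₂^2, -8·x₁·x₂ - 4·x₂ - 2], [-4·x₁·x₂ - 2·x₁ - 4·x₂ - 1, -2·x₁^2 - 4·x₁]].
At the point, J = [[-1.000, -2.000], [1.000, 1.500]] (det J = 0.500).
Solving J·Δ = −F gives Δ = (4.000, -3.000).
Then the next iterate is (x₁, x₂)₁ = (3.500, -3.500).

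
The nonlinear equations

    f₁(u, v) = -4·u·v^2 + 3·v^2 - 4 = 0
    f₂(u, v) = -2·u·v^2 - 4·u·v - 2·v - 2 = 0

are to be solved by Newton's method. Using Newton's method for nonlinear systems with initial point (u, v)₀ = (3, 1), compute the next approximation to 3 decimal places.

(-11.500, 3.500)

At (3, 1): F = (-13.000, -22.000).
Jacobian J = [[-4·v^2, -8·u·v + 6·v], [-2·v^2 - 4·v, -4·u·v - 4·u - 2]].
At the point, J = [[-4.000, -18.000], [-6.000, -26.000]] (det J = -4.000).
Solving J·Δ = −F gives Δ = (-14.500, 2.500).
Then the next iterate is (u, v)₁ = (-11.500, 3.500).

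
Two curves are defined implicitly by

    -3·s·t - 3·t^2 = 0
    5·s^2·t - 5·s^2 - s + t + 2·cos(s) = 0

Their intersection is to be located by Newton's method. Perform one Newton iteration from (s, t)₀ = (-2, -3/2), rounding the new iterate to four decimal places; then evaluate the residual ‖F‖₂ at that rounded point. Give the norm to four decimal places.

At (-2, -3/2): F = (-15.7500, -50.332294).
Jacobian J = [[-3·t, -3·s - 6·t], [10·s·t - 10·s - 2·sin(s) - 1, 5·s^2 + 1]].
At the point, J = [[4.5000, 15.0000], [50.818595, 21.0000]] (det J = -667.778923).
Solving J·Δ = −F gives Δ = (0.6353, 0.8594).
Then the next iterate is (s, t)₁ = (-1.3647, -0.6406).
Re-evaluating at (-1.3647, -0.6406): F = (-3.853786, -14.143936), so ‖F‖₂ = 14.6596.

14.6596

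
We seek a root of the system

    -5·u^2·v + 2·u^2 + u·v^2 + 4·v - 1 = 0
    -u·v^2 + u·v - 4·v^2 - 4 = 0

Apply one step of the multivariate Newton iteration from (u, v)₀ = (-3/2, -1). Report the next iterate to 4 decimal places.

(-1.3583, 0.5096)

At (-3/2, -1): F = (9.2500, -5.0000).
Jacobian J = [[-10·u·v + 4·u + v^2, -5·u^2 + 2·u·v + 4], [-v^2 + v, -2·u·v + u - 8·v]].
At the point, J = [[-20.0000, -4.2500], [-2.0000, 3.5000]] (det J = -78.5000).
Solving J·Δ = −F gives Δ = (0.1417, 1.5096).
Then the next iterate is (u, v)₁ = (-1.3583, 0.5096).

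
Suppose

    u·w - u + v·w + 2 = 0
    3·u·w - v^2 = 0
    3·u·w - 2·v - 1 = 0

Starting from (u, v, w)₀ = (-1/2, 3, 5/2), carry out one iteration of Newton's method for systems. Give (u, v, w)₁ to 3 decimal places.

At (-1/2, 3, 5/2): F = (8.750, -12.750, -10.750).
Jacobian J = [[w - 1, w, u + v], [3·w, -2·v, 3·u], [3·w, -2, 3·u]].
At the point, J = [[1.500, 2.500, 2.500], [7.500, -6.000, -1.500], [7.500, -2.000, -1.500]] (det J = 84.000).
Solving J·Δ = −F gives Δ = (0.625, -0.500, -3.375).
Then the next iterate is (u, v, w)₁ = (0.125, 2.500, -0.875).

(0.125, 2.500, -0.875)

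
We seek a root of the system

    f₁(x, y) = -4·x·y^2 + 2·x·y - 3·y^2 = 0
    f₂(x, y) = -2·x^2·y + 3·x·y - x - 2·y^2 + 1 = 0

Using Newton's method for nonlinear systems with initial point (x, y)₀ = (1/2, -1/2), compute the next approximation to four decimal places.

(1.2500, 0.0417)

At (1/2, -1/2): F = (-1.7500, -0.5000).
Jacobian J = [[-4·y^2 + 2·y, -8·x·y + 2·x - 6·y], [-4·x·y + 3·y - 1, -2·x^2 + 3·x - 4·y]].
At the point, J = [[-2.0000, 6.0000], [-1.5000, 3.0000]] (det J = 3.0000).
Solving J·Δ = −F gives Δ = (0.7500, 0.5417).
Then the next iterate is (x, y)₁ = (1.2500, 0.0417).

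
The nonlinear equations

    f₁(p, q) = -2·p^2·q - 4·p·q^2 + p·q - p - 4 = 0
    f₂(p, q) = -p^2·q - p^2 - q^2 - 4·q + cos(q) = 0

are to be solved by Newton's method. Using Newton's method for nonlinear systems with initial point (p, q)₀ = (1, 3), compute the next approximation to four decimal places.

At (1, 3): F = (-44.0000, -25.989992).
Jacobian J = [[-4·p·q - 4·q^2 + q - 1, -2·p^2 - 8·p·q + p], [-2·p·q - 2·p, -p^2 - 2·q - sin(q) - 4]].
At the point, J = [[-46.0000, -25.0000], [-8.0000, -11.141120]] (det J = 312.491520).
Solving J·Δ = −F gives Δ = (0.5105, -2.6994).
Then the next iterate is (p, q)₁ = (1.5105, 0.3006).

(1.5105, 0.3006)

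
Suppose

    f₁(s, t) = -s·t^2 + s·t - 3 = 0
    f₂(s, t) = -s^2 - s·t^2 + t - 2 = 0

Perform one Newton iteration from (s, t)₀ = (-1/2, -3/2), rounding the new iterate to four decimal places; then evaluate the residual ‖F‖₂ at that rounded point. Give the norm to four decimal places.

At (-1/2, -3/2): F = (-1.1250, -2.6250).
Jacobian J = [[-t^2 + t, -2·s·t + s], [-2·s - t^2, -2·s·t + 1]].
At the point, J = [[-3.7500, -2.0000], [-1.2500, -0.5000]] (det J = -0.6250).
Solving J·Δ = −F gives Δ = (-7.5000, 13.5000).
Then the next iterate is (s, t)₁ = (-8.0000, 12.0000).
Re-evaluating at (-8.0000, 12.0000): F = (1053.0000, 1098.0000), so ‖F‖₂ = 1521.3195.

1521.3195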